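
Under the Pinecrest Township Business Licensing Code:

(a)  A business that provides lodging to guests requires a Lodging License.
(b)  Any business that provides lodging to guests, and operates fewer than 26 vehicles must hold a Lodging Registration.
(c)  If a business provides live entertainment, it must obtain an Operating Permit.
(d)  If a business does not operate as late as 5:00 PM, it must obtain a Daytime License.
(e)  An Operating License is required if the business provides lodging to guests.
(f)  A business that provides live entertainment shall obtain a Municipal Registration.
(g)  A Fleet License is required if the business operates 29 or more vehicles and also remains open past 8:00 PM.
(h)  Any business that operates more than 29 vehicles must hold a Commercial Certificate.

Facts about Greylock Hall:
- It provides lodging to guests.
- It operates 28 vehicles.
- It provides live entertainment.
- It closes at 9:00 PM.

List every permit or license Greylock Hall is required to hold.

(a) provides lodging to guests → Lodging License required.
(b) provides lodging to guests; vehicles 28 ≥ 26 → Lodging Registration not required.
(c) provides live entertainment → Operating Permit required.
(d) closes 9:00 PM, after 5:00 PM → Daytime License not required.
(e) provides lodging to guests → Operating License required.
(f) provides live entertainment → Municipal Registration required.
(g) vehicles 28 < 29; closes 9:00 PM, after 8:00 PM → Fleet License not required.
(h) vehicles 28 ≤ 29 → Commercial Certificate not required.

Lodging License, Municipal Registration, Operating License, Operating Permit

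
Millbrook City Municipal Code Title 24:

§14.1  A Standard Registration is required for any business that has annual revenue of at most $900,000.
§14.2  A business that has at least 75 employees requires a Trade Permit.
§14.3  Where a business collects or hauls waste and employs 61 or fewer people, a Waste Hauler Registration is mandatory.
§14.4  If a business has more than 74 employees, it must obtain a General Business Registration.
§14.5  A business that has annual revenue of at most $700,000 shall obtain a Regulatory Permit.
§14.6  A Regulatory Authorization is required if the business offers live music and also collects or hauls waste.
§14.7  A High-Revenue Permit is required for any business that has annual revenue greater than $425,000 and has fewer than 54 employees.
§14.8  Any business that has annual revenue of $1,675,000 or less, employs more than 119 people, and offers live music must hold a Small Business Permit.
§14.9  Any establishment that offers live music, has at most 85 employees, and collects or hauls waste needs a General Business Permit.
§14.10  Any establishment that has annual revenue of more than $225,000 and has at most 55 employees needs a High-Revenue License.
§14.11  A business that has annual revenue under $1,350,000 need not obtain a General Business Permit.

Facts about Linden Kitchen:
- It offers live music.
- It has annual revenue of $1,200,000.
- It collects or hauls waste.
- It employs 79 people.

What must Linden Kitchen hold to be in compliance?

General Business Registration, Regulatory Authorization, Trade Permit

§14.1 revenue $1,200,000 > $900,000 → Standard Registration not required.
§14.2 employees 79 ≥ 75 → Trade Permit required.
§14.3 collects or hauls waste; employees 79 > 61 → Waste Hauler Registration not required.
§14.4 employees 79 > 74 → General Business Registration required.
§14.5 revenue $1,200,000 > $700,000 → Regulatory Permit not required.
§14.6 offers live music; collects or hauls waste → Regulatory Authorization required.
§14.7 revenue $1,200,000 > $425,000; employees 79 ≥ 54 → High-Revenue Permit not required.
§14.8 revenue $1,200,000 ≤ $1,675,000; employees 79 ≤ 119; offers live music → Small Business Permit not required.
§14.9 offers live music; employees 79 ≤ 85; collects or hauls waste → General Business Permit required.
§14.10 revenue $1,200,000 > $225,000; employees 79 > 55 → High-Revenue License not required.
§14.11 revenue $1,200,000 < $1,350,000 → exempt from General Business Permit.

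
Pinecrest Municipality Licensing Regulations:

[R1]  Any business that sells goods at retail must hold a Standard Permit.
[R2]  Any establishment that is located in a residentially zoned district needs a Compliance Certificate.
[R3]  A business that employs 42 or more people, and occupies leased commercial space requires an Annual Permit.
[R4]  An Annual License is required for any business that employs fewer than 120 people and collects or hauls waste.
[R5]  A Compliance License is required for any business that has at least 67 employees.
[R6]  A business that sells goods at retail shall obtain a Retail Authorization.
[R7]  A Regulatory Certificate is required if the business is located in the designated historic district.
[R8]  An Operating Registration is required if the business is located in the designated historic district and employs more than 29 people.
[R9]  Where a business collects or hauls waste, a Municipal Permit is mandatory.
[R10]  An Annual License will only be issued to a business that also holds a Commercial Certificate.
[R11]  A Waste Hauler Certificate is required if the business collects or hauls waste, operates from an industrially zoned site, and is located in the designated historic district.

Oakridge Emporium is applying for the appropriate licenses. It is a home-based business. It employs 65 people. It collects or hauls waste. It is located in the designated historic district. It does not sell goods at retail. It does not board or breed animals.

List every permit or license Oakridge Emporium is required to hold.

[R1] does not sell goods at retail → Standard Permit not required.
[R2] is located in the designated historic district (not: is located in a residentially zoned district) → Compliance Certificate not required.
[R3] employees 65 ≥ 42; is a home-based business (not: occupies leased commercial space) → Annual Permit not required.
[R4] employees 65 < 120; collects or hauls waste → Annual License required.
[R5] employees 65 < 67 → Compliance License not required.
[R6] does not sell goods at retail → Retail Authorization not required.
[R7] is located in the designated historic district → Regulatory Certificate required.
[R8] is located in the designated historic district; employees 65 > 29 → Operating Registration required.
[R9] collects or hauls waste → Municipal Permit required.
[R10] Annual License is required → Commercial Certificate also required.
[R11] collects or hauls waste; is a home-based business (not: operates from an industrially zoned site); is located in the designated historic district → Waste Hauler Certificate not required.

Annual License, Commercial Certificate, Municipal Permit, Operating Registration, Regulatory Certificate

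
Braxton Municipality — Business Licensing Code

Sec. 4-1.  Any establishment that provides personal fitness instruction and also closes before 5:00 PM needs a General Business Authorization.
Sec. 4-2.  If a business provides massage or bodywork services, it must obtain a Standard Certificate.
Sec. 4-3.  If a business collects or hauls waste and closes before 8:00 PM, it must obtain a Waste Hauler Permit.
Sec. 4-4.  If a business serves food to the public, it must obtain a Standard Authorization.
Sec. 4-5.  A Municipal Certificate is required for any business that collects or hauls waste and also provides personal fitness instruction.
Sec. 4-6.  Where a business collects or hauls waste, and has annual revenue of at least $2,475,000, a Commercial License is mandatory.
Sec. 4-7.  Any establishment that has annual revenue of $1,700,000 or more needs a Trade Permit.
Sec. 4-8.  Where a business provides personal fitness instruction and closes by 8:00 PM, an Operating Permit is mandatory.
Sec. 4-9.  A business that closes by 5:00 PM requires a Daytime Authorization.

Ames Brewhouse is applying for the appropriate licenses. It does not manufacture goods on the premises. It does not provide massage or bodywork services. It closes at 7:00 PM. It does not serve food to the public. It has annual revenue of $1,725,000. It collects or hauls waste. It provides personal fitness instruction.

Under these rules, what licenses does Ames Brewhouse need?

Sec. 4-1. provides personal fitness instruction; closes 7:00 PM, after 5:00 PM → General Business Authorization not required.
Sec. 4-2. does not provide massage or bodywork services → Standard Certificate not required.
Sec. 4-3. collects or hauls waste; closes 7:00 PM, at/before 8:00 PM → Waste Hauler Permit required.
Sec. 4-4. does not serve food to the public → Standard Authorization not required.
Sec. 4-5. collects or hauls waste; provides personal fitness instruction → Municipal Certificate required.
Sec. 4-6. collects or hauls waste; revenue $1,725,000 < $2,475,000 → Commercial License not required.
Sec. 4-7. revenue $1,725,000 ≥ $1,700,000 → Trade Permit required.
Sec. 4-8. provides personal fitness instruction; closes 7:00 PM, at/before 8:00 PM → Operating Permit required.
Sec. 4-9. closes 7:00 PM, after 5:00 PM → Daytime Authorization not required.

Municipal Certificate, Operating Permit, Trade Permit, Waste Hauler Permit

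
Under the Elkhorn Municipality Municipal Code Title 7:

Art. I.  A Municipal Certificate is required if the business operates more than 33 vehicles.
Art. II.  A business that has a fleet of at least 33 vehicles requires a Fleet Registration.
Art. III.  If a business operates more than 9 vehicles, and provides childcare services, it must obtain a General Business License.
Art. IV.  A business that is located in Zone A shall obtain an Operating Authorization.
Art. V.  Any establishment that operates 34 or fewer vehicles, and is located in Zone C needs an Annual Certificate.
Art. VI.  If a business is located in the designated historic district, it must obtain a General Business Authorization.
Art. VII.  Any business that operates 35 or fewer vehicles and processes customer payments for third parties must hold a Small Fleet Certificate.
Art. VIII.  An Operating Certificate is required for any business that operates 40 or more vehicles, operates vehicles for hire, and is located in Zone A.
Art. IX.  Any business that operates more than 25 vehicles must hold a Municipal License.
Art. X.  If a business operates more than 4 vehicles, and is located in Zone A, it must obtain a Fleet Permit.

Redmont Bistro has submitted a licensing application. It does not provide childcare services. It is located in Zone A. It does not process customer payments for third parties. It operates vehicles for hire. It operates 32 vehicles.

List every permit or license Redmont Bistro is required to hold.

Art. I. vehicles 32 ≤ 33 → Municipal Certificate not required.
Art. II. vehicles 32 < 33 → Fleet Registration not required.
Art. III. vehicles 32 > 9; does not provide childcare services → General Business License not required.
Art. IV. is located in Zone A → Operating Authorization required.
Art. V. vehicles 32 ≤ 34; is located in Zone A (not: is located in Zone C) → Annual Certificate not required.
Art. VI. is located in Zone A (not: is located in the designated historic district) → General Business Authorization not required.
Art. VII. vehicles 32 ≤ 35; does not process customer payments for third parties → Small Fleet Certificate not required.
Art. VIII. vehicles 32 < 40; operates vehicles for hire; is located in Zone A → Operating Certificate not required.
Art. IX. vehicles 32 > 25 → Municipal License required.
Art. X. vehicles 32 > 4; is located in Zone A → Fleet Permit required.

Fleet Permit, Municipal License, Operating Authorization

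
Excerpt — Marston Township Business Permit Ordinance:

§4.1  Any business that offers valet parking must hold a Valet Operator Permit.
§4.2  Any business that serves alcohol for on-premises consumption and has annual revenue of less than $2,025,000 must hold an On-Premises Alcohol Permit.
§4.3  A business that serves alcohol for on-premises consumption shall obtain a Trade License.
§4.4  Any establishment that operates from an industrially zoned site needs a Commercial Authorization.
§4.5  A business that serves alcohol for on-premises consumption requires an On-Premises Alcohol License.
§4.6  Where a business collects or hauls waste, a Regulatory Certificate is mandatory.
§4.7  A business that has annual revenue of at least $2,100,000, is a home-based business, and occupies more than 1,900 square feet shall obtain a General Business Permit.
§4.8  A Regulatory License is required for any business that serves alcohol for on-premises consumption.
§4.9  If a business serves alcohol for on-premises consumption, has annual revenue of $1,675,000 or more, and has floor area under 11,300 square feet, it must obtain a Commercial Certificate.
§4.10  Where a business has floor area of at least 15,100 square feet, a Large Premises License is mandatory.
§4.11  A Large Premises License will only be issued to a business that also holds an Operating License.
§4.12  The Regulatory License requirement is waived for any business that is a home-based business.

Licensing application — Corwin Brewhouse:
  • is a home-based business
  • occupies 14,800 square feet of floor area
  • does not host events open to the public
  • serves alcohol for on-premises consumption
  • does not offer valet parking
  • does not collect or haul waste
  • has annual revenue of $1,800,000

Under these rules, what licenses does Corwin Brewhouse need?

On-Premises Alcohol License, On-Premises Alcohol Permit, Trade License

§4.1 does not offer valet parking → Valet Operator Permit not required.
§4.2 serves alcohol for on-premises consumption; revenue $1,800,000 < $2,025,000 → On-Premises Alcohol Permit required.
§4.3 serves alcohol for on-premises consumption → Trade License required.
§4.4 is a home-based business (not: operates from an industrially zoned site) → Commercial Authorization not required.
§4.5 serves alcohol for on-premises consumption → On-Premises Alcohol License required.
§4.6 does not collect or haul waste → Regulatory Certificate not required.
§4.7 revenue $1,800,000 < $2,100,000; is a home-based business; floor area 14,800 square feet > 1,900 square feet → General Business Permit not required.
§4.8 serves alcohol for on-premises consumption → Regulatory License required.
§4.9 serves alcohol for on-premises consumption; revenue $1,800,000 ≥ $1,675,000; floor area 14,800 square feet ≥ 11,300 square feet → Commercial Certificate not required.
§4.10 floor area 14,800 square feet < 15,100 square feet → Large Premises License not required.
§4.11 Large Premises License is not required → no effect.
§4.12 is a home-based business → exempt from Regulatory License.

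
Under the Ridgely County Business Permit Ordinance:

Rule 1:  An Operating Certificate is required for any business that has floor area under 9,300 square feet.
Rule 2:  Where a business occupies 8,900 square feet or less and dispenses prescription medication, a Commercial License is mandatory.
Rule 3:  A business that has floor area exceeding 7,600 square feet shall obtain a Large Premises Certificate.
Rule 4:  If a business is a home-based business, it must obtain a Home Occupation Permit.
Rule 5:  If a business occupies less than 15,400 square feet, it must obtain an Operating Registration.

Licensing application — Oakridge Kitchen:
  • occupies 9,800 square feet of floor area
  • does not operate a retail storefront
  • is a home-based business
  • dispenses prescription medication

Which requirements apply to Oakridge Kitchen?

Home Occupation Permit, Large Premises Certificate, Operating Registration

Rule 1: floor area 9,800 square feet ≥ 9,300 square feet → Operating Certificate not required.
Rule 2: floor area 9,800 square feet > 8,900 square feet; dispenses prescription medication → Commercial License not required.
Rule 3: floor area 9,800 square feet > 7,600 square feet → Large Premises Certificate required.
Rule 4: is a home-based business → Home Occupation Permit required.
Rule 5: floor area 9,800 square feet < 15,400 square feet → Operating Registration required.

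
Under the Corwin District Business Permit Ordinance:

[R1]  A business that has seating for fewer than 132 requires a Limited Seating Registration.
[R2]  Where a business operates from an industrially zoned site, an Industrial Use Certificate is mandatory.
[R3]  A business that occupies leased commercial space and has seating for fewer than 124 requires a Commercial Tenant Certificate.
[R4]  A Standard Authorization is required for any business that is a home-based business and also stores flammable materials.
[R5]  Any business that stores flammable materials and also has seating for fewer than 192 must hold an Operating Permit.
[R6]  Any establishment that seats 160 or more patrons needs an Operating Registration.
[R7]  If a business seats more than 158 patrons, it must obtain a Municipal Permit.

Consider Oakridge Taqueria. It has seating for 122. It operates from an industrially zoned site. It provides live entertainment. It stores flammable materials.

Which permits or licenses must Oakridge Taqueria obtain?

[R1] seating 122 < 132 → Limited Seating Registration required.
[R2] operates from an industrially zoned site → Industrial Use Certificate required.
[R3] operates from an industrially zoned site (not: occupies leased commercial space); seating 122 < 124 → Commercial Tenant Certificate not required.
[R4] operates from an industrially zoned site (not: is a home-based business); stores flammable materials → Standard Authorization not required.
[R5] stores flammable materials; seating 122 < 192 → Operating Permit required.
[R6] seating 122 < 160 → Operating Registration not required.
[R7] seating 122 ≤ 158 → Municipal Permit not required.

Industrial Use Certificate, Limited Seating Registration, Operating Permit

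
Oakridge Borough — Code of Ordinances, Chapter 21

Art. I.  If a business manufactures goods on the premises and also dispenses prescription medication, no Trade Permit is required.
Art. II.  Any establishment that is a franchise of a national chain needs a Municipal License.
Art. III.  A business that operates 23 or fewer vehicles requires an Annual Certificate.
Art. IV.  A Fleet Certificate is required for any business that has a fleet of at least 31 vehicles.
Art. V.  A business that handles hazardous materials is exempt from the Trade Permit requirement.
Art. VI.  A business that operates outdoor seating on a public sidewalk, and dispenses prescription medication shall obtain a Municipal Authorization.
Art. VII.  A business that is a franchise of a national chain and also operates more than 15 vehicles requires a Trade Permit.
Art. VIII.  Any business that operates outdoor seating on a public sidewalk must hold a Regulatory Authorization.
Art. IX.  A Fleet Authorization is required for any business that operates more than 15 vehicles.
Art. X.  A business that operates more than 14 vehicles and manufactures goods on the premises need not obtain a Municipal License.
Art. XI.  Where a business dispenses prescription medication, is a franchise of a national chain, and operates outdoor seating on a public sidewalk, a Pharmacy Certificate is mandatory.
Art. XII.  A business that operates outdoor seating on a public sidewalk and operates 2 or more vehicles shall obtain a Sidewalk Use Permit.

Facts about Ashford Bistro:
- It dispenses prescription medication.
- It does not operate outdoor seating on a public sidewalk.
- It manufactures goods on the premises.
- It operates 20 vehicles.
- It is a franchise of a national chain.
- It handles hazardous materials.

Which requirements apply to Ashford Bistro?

Annual Certificate, Fleet Authorization

Art. I. manufactures goods on the premises; dispenses prescription medication → exempt from Trade Permit.
Art. II. is a franchise of a national chain → Municipal License required.
Art. III. vehicles 20 ≤ 23 → Annual Certificate required.
Art. IV. vehicles 20 < 31 → Fleet Certificate not required.
Art. V. handles hazardous materials → exempt from Trade Permit.
Art. VI. does not operate outdoor seating on a public sidewalk; dispenses prescription medication → Municipal Authorization not required.
Art. VII. is a franchise of a national chain; vehicles 20 > 15 → Trade Permit required.
Art. VIII. does not operate outdoor seating on a public sidewalk → Regulatory Authorization not required.
Art. IX. vehicles 20 > 15 → Fleet Authorization required.
Art. X. vehicles 20 > 14; manufactures goods on the premises → exempt from Municipal License.
Art. XI. dispenses prescription medication; is a franchise of a national chain; does not operate outdoor seating on a public sidewalk → Pharmacy Certificate not required.
Art. XII. does not operate outdoor seating on a public sidewalk; vehicles 20 ≥ 2 → Sidewalk Use Permit not required.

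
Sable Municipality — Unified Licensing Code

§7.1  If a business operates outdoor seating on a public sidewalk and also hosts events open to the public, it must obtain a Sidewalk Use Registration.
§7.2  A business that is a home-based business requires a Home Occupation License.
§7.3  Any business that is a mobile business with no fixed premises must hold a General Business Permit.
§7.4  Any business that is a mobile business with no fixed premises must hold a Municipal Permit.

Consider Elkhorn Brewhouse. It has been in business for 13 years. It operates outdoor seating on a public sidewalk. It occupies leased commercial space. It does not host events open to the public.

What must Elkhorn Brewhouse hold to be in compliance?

§7.1 operates outdoor seating on a public sidewalk; does not host events open to the public → Sidewalk Use Registration not required.
§7.2 occupies leased commercial space (not: is a home-based business) → Home Occupation License not required.
§7.3 occupies leased commercial space (not: is a mobile business with no fixed premises) → General Business Permit not required.
§7.4 occupies leased commercial space (not: is a mobile business with no fixed premises) → Municipal Permit not required.

None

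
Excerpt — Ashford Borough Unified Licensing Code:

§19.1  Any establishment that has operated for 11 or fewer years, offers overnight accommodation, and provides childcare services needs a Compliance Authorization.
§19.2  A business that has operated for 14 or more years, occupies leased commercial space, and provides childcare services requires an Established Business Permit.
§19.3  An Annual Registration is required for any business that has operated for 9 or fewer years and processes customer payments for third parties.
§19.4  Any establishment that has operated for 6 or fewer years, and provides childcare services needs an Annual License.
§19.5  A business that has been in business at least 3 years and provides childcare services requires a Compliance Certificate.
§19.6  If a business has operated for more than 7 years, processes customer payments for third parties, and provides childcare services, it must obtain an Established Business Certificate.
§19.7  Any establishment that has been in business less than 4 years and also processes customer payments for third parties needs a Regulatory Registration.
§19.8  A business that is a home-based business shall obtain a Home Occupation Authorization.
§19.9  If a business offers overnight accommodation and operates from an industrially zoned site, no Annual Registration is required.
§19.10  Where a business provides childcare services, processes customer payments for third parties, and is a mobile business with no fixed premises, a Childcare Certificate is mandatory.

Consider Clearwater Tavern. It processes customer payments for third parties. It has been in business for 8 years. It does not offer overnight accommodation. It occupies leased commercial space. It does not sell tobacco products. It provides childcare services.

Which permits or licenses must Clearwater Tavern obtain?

Annual Registration, Compliance Certificate, Established Business Certificate

§19.1 years in business 8 ≤ 11; does not offer overnight accommodation; provides childcare services → Compliance Authorization not required.
§19.2 years in business 8 < 14; occupies leased commercial space; provides childcare services → Established Business Permit not required.
§19.3 years in business 8 ≤ 9; processes customer payments for third parties → Annual Registration required.
§19.4 years in business 8 > 6; provides childcare services → Annual License not required.
§19.5 years in business 8 ≥ 3; provides childcare services → Compliance Certificate required.
§19.6 years in business 8 > 7; processes customer payments for third parties; provides childcare services → Established Business Certificate required.
§19.7 years in business 8 ≥ 4; processes customer payments for third parties → Regulatory Registration not required.
§19.8 occupies leased commercial space (not: is a home-based business) → Home Occupation Authorization not required.
§19.9 does not offer overnight accommodation; occupies leased commercial space (not: operates from an industrially zoned site) → Annual Registration exemption does not apply.
§19.10 provides childcare services; processes customer payments for third parties; occupies leased commercial space (not: is a mobile business with no fixed premises) → Childcare Certificate not required.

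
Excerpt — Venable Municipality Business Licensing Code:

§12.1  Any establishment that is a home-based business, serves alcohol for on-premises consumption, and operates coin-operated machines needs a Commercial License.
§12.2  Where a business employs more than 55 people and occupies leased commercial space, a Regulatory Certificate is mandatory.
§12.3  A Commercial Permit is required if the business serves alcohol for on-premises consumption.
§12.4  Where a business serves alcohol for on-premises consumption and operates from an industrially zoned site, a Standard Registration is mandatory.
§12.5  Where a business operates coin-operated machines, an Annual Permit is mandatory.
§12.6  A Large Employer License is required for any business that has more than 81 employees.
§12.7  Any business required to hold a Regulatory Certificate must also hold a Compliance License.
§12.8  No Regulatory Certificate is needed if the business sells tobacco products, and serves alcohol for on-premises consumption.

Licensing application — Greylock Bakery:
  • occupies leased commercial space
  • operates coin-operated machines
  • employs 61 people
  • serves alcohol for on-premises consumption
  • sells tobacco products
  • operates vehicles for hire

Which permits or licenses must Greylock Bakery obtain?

Annual Permit, Commercial Permit

§12.1 occupies leased commercial space (not: is a home-based business); serves alcohol for on-premises consumption; operates coin-operated machines → Commercial License not required.
§12.2 employees 61 > 55; occupies leased commercial space → Regulatory Certificate required.
§12.3 serves alcohol for on-premises consumption → Commercial Permit required.
§12.4 serves alcohol for on-premises consumption; occupies leased commercial space (not: operates from an industrially zoned site) → Standard Registration not required.
§12.5 operates coin-operated machines → Annual Permit required.
§12.6 employees 61 ≤ 81 → Large Employer License not required.
§12.7 Regulatory Certificate is not required → no effect.
§12.8 sells tobacco products; serves alcohol for on-premises consumption → exempt from Regulatory Certificate.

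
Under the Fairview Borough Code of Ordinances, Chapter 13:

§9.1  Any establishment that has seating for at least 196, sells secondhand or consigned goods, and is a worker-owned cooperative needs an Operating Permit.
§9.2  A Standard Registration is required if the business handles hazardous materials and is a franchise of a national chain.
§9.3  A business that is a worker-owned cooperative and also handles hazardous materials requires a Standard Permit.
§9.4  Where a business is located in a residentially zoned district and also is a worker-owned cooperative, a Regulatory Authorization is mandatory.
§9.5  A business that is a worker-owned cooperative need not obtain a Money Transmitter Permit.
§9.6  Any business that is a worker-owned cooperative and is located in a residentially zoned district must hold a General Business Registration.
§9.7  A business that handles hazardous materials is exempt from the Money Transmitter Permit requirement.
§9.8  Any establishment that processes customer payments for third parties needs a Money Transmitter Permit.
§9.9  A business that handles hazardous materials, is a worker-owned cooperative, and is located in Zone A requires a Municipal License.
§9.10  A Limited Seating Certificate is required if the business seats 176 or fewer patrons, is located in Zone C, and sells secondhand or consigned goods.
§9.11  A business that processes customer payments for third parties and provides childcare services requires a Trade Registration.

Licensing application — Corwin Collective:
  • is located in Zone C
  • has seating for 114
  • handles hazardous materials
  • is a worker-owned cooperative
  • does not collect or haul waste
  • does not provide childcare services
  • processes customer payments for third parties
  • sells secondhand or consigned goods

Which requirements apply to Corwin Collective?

§9.1 seating 114 < 196; sells secondhand or consigned goods; is a worker-owned cooperative → Operating Permit not required.
§9.2 handles hazardous materials; is a worker-owned cooperative (not: is a franchise of a national chain) → Standard Registration not required.
§9.3 is a worker-owned cooperative; handles hazardous materials → Standard Permit required.
§9.4 is located in Zone C (not: is located in a residentially zoned district); is a worker-owned cooperative → Regulatory Authorization not required.
§9.5 is a worker-owned cooperative → exempt from Money Transmitter Permit.
§9.6 is a worker-owned cooperative; is located in Zone C (not: is located in a residentially zoned district) → General Business Registration not required.
§9.7 handles hazardous materials → exempt from Money Transmitter Permit.
§9.8 processes customer payments for third parties → Money Transmitter Permit required.
§9.9 handles hazardous materials; is a worker-owned cooperative; is located in Zone C (not: is located in Zone A) → Municipal License not required.
§9.10 seating 114 ≤ 176; is located in Zone C; sells secondhand or consigned goods → Limited Seating Certificate required.
§9.11 processes customer payments for third parties; does not provide childcare services → Trade Registration not required.

Limited Seating Certificate, Standard Permit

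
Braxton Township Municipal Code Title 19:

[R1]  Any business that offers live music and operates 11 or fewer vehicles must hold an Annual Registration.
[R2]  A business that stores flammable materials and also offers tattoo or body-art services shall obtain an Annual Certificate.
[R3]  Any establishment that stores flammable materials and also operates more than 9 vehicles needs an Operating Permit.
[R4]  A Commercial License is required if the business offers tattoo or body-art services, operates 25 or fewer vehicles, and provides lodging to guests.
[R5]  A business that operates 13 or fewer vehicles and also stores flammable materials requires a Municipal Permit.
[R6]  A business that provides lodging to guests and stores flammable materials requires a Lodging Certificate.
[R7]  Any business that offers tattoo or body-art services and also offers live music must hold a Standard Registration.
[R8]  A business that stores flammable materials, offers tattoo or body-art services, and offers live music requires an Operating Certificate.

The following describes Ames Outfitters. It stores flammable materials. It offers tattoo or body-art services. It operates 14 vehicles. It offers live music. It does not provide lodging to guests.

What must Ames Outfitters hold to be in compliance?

Annual Certificate, Operating Certificate, Operating Permit, Standard Registration

[R1] offers live music; vehicles 14 > 11 → Annual Registration not required.
[R2] stores flammable materials; offers tattoo or body-art services → Annual Certificate required.
[R3] stores flammable materials; vehicles 14 > 9 → Operating Permit required.
[R4] offers tattoo or body-art services; vehicles 14 ≤ 25; does not provide lodging to guests → Commercial License not required.
[R5] vehicles 14 > 13; stores flammable materials → Municipal Permit not required.
[R6] does not provide lodging to guests; stores flammable materials → Lodging Certificate not required.
[R7] offers tattoo or body-art services; offers live music → Standard Registration required.
[R8] stores flammable materials; offers tattoo or body-art services; offers live music → Operating Certificate required.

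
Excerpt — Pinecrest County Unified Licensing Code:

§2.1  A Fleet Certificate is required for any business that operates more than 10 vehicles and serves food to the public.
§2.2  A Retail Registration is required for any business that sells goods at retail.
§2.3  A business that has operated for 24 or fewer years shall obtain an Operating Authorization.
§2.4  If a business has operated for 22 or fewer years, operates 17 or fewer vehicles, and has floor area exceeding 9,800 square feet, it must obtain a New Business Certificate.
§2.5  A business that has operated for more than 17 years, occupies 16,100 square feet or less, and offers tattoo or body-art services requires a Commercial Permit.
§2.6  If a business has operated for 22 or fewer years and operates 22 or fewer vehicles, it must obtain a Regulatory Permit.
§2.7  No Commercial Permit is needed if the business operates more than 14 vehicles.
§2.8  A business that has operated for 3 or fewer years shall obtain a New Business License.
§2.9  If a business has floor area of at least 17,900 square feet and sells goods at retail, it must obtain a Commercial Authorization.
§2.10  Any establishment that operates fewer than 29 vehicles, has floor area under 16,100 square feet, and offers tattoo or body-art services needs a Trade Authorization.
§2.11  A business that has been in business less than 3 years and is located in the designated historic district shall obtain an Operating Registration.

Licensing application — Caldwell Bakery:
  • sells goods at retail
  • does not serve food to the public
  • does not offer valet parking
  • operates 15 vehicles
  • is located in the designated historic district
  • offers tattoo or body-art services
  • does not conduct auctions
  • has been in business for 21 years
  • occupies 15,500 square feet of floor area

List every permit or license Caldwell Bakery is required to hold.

§2.1 vehicles 15 > 10; does not serve food to the public → Fleet Certificate not required.
§2.2 sells goods at retail → Retail Registration required.
§2.3 years in business 21 ≤ 24 → Operating Authorization required.
§2.4 years in business 21 ≤ 22; vehicles 15 ≤ 17; floor area 15,500 square feet > 9,800 square feet → New Business Certificate required.
§2.5 years in business 21 > 17; floor area 15,500 square feet ≤ 16,100 square feet; offers tattoo or body-art services → Commercial Permit required.
§2.6 years in business 21 ≤ 22; vehicles 15 ≤ 22 → Regulatory Permit required.
§2.7 vehicles 15 > 14 → exempt from Commercial Permit.
§2.8 years in business 21 > 3 → New Business License not required.
§2.9 floor area 15,500 square feet < 17,900 square feet; sells goods at retail → Commercial Authorization not required.
§2.10 vehicles 15 < 29; floor area 15,500 square feet < 16,100 square feet; offers tattoo or body-art services → Trade Authorization required.
§2.11 years in business 21 ≥ 3; is located in the designated historic district → Operating Registration not required.

New Business Certificate, Operating Authorization, Regulatory Permit, Retail Registration, Trade Authorization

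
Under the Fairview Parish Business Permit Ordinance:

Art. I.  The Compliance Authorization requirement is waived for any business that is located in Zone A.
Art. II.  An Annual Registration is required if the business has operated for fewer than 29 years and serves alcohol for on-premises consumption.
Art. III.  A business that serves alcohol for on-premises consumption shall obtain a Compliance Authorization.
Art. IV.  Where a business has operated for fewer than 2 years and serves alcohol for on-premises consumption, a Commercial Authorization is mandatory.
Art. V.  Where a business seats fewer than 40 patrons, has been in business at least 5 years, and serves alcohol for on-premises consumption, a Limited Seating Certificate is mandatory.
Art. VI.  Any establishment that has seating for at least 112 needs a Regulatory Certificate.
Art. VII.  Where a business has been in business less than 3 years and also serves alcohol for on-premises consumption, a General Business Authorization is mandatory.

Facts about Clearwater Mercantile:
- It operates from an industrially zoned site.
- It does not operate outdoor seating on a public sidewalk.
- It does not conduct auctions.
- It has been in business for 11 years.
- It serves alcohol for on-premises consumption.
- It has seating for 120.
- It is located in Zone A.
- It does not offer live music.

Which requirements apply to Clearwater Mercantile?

Art. I. is located in Zone A → exempt from Compliance Authorization.
Art. II. years in business 11 < 29; serves alcohol for on-premises consumption → Annual Registration required.
Art. III. serves alcohol for on-premises consumption → Compliance Authorization required.
Art. IV. years in business 11 ≥ 2; serves alcohol for on-premises consumption → Commercial Authorization not required.
Art. V. seating 120 ≥ 40; years in business 11 ≥ 5; serves alcohol for on-premises consumption → Limited Seating Certificate not required.
Art. VI. seating 120 ≥ 112 → Regulatory Certificate required.
Art. VII. years in business 11 ≥ 3; serves alcohol for on-premises consumption → General Business Authorization not required.

Annual Registration, Regulatory Certificate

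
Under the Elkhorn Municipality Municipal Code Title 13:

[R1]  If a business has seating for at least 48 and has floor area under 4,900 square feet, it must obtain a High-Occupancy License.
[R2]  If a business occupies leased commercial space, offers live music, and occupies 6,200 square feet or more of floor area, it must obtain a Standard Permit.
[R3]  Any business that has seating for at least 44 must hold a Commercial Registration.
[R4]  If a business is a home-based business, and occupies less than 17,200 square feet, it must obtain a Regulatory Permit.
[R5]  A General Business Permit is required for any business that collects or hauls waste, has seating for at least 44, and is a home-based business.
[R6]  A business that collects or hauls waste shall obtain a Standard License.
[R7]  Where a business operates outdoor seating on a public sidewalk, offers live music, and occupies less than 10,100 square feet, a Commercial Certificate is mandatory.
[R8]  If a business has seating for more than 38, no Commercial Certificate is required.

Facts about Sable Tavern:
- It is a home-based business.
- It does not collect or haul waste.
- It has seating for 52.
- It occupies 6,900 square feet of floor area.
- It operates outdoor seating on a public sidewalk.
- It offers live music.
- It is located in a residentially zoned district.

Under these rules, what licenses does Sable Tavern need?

[R1] seating 52 ≥ 48; floor area 6,900 square feet ≥ 4,900 square feet → High-Occupancy License not required.
[R2] is a home-based business (not: occupies leased commercial space); offers live music; floor area 6,900 square feet ≥ 6,200 square feet → Standard Permit not required.
[R3] seating 52 ≥ 44 → Commercial Registration required.
[R4] is a home-based business; floor area 6,900 square feet < 17,200 square feet → Regulatory Permit required.
[R5] does not collect or haul waste; seating 52 ≥ 44; is a home-based business → General Business Permit not required.
[R6] does not collect or haul waste → Standard License not required.
[R7] operates outdoor seating on a public sidewalk; offers live music; floor area 6,900 square feet < 10,100 square feet → Commercial Certificate required.
[R8] seating 52 > 38 → exempt from Commercial Certificate.

Commercial Registration, Regulatory Permit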